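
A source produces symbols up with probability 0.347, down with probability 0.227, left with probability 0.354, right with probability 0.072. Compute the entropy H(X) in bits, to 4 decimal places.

1.8191 bits

H = −Σ pᵢ log₂ pᵢ.
−0.347·log₂(0.347) = 0.5299
−0.227·log₂(0.227) = 0.4856
−0.354·log₂(0.354) = 0.5304
−0.072·log₂(0.072) = 0.2733
Sum ≈ 1.8191 → 1.8191 bits.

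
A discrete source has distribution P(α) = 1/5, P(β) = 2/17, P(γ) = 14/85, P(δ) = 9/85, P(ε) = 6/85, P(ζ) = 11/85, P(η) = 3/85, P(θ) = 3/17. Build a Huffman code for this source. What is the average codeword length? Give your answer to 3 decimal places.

2.906 bits/symbol

Repeatedly combine the two least-probable nodes; the expected code length is the sum of the merged weights.
merge 3/85 + 6/85 → 9/85
merge 9/85 + 9/85 → 18/85
merge 2/17 + 11/85 → 21/85
merge 14/85 + 3/17 → 29/85
merge 1/5 + 18/85 → 7/17
merge 21/85 + 29/85 → 10/17
merge 7/17 + 10/17 → 1
L = 9/85 + 18/85 + 21/85 + 29/85 + 7/17 + 10/17 + 1 = 247/85 ≈ 2.906 bits/symbol.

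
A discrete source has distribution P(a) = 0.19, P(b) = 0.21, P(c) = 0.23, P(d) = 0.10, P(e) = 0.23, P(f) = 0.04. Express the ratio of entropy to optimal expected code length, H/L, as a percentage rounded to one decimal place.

98.0%

Entropy H = −Σ p log₂ p ≈ 2.4213 bits.
Huffman merges: 1/25+1/10→7/50; 7/50+19/100→33/100; 21/100+23/100→11/25; 23/100+33/100→14/25; 11/25+14/25→1. L = 247/100 ≈ 2.4700.
Efficiency = H/L = 2.4213/2.4700 = 98.0%.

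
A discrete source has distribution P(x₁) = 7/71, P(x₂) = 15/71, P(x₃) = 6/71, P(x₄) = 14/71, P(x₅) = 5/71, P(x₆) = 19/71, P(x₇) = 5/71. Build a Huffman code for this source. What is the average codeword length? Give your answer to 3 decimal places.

Repeatedly combine the two least-probable nodes; the expected code length is the sum of the merged weights.
merge 5/71 + 5/71 → 10/71
merge 6/71 + 7/71 → 13/71
merge 10/71 + 13/71 → 23/71
merge 14/71 + 15/71 → 29/71
merge 19/71 + 23/71 → 42/71
merge 29/71 + 42/71 → 1
L = 10/71 + 13/71 + 23/71 + 29/71 + 42/71 + 1 = 188/71 ≈ 2.648 bits/symbol.

2.648 bits/symbol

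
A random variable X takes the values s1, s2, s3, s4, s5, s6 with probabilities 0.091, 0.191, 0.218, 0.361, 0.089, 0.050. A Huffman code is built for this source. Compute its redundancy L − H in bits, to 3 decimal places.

Entropy H = −Σ p log₂ p ≈ 2.3073 bits.
Huffman merges: 1/20+89/1000→139/1000; 91/1000+139/1000→23/100; 191/1000+109/500→409/1000; 23/100+361/1000→591/1000; 409/1000+591/1000→1. L = 2369/1000 ≈ 2.3690.
L − H = 2.3690 − 2.3073 = 0.062 bits.

0.062 bits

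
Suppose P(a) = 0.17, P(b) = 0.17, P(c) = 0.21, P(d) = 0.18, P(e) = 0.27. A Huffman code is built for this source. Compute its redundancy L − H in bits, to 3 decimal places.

0.043 bits

Entropy H = −Σ p log₂ p ≈ 2.2973 bits.
Huffman merges: 17/100+17/100→17/50; 9/50+21/100→39/100; 27/100+17/50→61/100; 39/100+61/100→1. L = 117/50 ≈ 2.3400.
L − H = 2.3400 − 2.2973 = 0.043 bits.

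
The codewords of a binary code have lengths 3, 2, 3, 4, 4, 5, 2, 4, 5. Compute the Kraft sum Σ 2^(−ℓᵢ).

With common denominator 2^5 = 32: Σ 2^(−ℓᵢ) = 4/32 + 8/32 + 4/32 + 2/32 + 2/32 + 1/32 + 8/32 + 2/32 + 1/32 = 32/32 = 1.

1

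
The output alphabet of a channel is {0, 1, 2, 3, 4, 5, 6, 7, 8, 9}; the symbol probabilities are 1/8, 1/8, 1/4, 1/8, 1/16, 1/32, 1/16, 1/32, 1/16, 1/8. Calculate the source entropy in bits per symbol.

Each probability is a power of 1/2, so log₂(1/p) is an integer.
H = Σ p·log₂(1/p) = 1/8·3 + 1/8·3 + 1/4·2 + 1/8·3 + 1/16·4 + 1/32·5 + 1/16·4 + 1/32·5 + 1/16·4 + 1/8·3 = 3.0625 bits.

3.0625 bits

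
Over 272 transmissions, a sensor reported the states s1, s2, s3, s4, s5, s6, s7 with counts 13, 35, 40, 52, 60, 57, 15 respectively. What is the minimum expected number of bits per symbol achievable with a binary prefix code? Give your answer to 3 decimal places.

2.673 bits/symbol

Probabilities are the counts divided by 272.
Repeatedly combine the two least-probable nodes; the expected code length is the sum of the merged weights.
merge 13/272 + 15/272 → 7/68
merge 7/68 + 35/272 → 63/272
merge 5/34 + 13/68 → 23/68
merge 57/272 + 15/68 → 117/272
merge 63/272 + 23/68 → 155/272
merge 117/272 + 155/272 → 1
L = 7/68 + 63/272 + 23/68 + 117/272 + 155/272 + 1 = 727/272 ≈ 2.673 bits/symbol.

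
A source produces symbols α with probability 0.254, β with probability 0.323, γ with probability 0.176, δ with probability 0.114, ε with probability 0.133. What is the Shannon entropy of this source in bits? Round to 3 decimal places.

H = −Σ pᵢ log₂ pᵢ.
−0.254·log₂(0.254) = 0.5022
−0.323·log₂(0.323) = 0.5266
−0.176·log₂(0.176) = 0.4411
−0.114·log₂(0.114) = 0.3571
−0.133·log₂(0.133) = 0.3871
Sum ≈ 2.2142 → 2.214 bits.

2.214 bits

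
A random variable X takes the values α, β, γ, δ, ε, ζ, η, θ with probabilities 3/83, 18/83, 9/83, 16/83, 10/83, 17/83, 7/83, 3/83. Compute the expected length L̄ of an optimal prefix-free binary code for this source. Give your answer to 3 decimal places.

Repeatedly combine the two least-probable nodes; the expected code length is the sum of the merged weights.
merge 3/83 + 3/83 → 6/83
merge 6/83 + 7/83 → 13/83
merge 9/83 + 10/83 → 19/83
merge 13/83 + 16/83 → 29/83
merge 17/83 + 18/83 → 35/83
merge 19/83 + 29/83 → 48/83
merge 35/83 + 48/83 → 1
L = 6/83 + 13/83 + 19/83 + 29/83 + 35/83 + 48/83 + 1 = 233/83 ≈ 2.807 bits/symbol.

2.807 bits/symbol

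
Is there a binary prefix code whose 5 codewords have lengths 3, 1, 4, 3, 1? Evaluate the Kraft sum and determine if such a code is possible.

With common denominator 2^4 = 16: Σ 2^(−ℓᵢ) = 2/16 + 8/16 + 1/16 + 2/16 + 8/16 = 21/16 = 1.3125.
Kraft's inequality requires Σ ≤ 1; here Σ = 1.3125 > 1, so no such prefix code exists.

1.3125; no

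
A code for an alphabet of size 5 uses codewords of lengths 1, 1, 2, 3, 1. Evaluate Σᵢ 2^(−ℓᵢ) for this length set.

1.875

With common denominator 2^3 = 8: Σ 2^(−ℓᵢ) = 4/8 + 4/8 + 2/8 + 1/8 + 4/8 = 15/8 = 1.875.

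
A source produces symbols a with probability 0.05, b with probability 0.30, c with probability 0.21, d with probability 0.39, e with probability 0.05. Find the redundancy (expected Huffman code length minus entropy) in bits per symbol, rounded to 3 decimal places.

0.064 bits

Entropy H = −Σ p log₂ p ≈ 1.9559 bits.
Huffman merges: 1/20+1/20→1/10; 1/10+21/100→31/100; 3/10+31/100→61/100; 39/100+61/100→1. L = 101/50 ≈ 2.0200.
L − H = 2.0200 − 1.9559 = 0.064 bits.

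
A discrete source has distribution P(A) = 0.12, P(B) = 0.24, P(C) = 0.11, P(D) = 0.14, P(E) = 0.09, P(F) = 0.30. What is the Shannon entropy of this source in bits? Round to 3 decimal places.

H = −Σ pᵢ log₂ pᵢ.
−0.12·log₂(0.12) = 0.3671
−0.24·log₂(0.24) = 0.4941
−0.11·log₂(0.11) = 0.3503
−0.14·log₂(0.14) = 0.3971
−0.09·log₂(0.09) = 0.3127
−0.30·log₂(0.30) = 0.5211
Sum ≈ 2.4423 → 2.442 bits.

2.442 bits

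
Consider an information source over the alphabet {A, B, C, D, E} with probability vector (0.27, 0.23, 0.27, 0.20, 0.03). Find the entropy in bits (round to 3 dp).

H = −Σ pᵢ log₂ pᵢ.
−0.27·log₂(0.27) = 0.5100
−0.23·log₂(0.23) = 0.4877
−0.27·log₂(0.27) = 0.5100
−0.20·log₂(0.20) = 0.4644
−0.03·log₂(0.03) = 0.1518
Sum ≈ 2.1239 → 2.124 bits.

2.124 bits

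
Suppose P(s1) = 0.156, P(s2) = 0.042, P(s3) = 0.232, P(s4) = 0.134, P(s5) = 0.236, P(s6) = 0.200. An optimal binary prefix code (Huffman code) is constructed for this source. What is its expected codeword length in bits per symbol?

Repeatedly combine the two least-probable nodes; the expected code length is the sum of the merged weights.
merge 21/500 + 67/500 → 22/125
merge 39/250 + 22/125 → 83/250
merge 1/5 + 29/125 → 54/125
merge 59/250 + 83/250 → 71/125
merge 54/125 + 71/125 → 1
L = 22/125 + 83/250 + 54/125 + 71/125 + 1 = 627/250 = 2.508 bits/symbol.

2.508 bits/symbol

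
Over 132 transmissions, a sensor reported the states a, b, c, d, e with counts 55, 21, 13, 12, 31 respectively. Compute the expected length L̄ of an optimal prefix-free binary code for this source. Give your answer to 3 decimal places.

Probabilities are the counts divided by 132.
Repeatedly combine the two least-probable nodes; the expected code length is the sum of the merged weights.
merge 1/11 + 13/132 → 25/132
merge 7/44 + 25/132 → 23/66
merge 31/132 + 23/66 → 7/12
merge 5/12 + 7/12 → 1
L = 25/132 + 23/66 + 7/12 + 1 = 70/33 ≈ 2.121 bits/symbol.

2.121 bits/symbol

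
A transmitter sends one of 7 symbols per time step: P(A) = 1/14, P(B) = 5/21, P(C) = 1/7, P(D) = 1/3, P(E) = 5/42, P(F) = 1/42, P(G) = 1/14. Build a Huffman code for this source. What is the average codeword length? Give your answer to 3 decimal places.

Repeatedly combine the two least-probable nodes; the expected code length is the sum of the merged weights.
merge 1/42 + 1/14 → 2/21
merge 1/14 + 2/21 → 1/6
merge 5/42 + 1/7 → 11/42
merge 1/6 + 5/21 → 17/42
merge 11/42 + 1/3 → 25/42
merge 17/42 + 25/42 → 1
L = 2/21 + 1/6 + 11/42 + 17/42 + 25/42 + 1 = 53/21 ≈ 2.524 bits/symbol.

2.524 bits/symbol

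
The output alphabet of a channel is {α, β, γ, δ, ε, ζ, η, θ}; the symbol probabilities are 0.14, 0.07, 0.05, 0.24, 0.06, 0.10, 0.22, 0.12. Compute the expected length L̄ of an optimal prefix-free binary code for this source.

Repeatedly combine the two least-probable nodes; the expected code length is the sum of the merged weights.
merge 1/20 + 3/50 → 11/100
merge 7/100 + 1/10 → 17/100
merge 11/100 + 3/25 → 23/100
merge 7/50 + 17/100 → 31/100
merge 11/50 + 23/100 → 9/20
merge 6/25 + 31/100 → 11/20
merge 9/20 + 11/20 → 1
L = 11/100 + 17/100 + 23/100 + 31/100 + 9/20 + 11/20 + 1 = 141/50 = 2.82 bits/symbol.

2.82 bits/symbol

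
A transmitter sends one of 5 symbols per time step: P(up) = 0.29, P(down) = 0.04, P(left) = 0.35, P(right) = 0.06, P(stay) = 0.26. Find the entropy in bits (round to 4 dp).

1.9826 bits

H = −Σ pᵢ log₂ pᵢ.
−0.29·log₂(0.29) = 0.5179
−0.04·log₂(0.04) = 0.1858
−0.35·log₂(0.35) = 0.5301
−0.06·log₂(0.06) = 0.2435
−0.26·log₂(0.26) = 0.5053
Sum ≈ 1.9826 → 1.9826 bits.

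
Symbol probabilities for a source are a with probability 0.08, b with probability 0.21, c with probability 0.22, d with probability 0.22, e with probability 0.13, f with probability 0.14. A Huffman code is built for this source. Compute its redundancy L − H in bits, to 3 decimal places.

Entropy H = −Σ p log₂ p ≈ 2.5052 bits.
Huffman merges: 2/25+13/100→21/100; 7/50+21/100→7/20; 21/100+11/50→43/100; 11/50+7/20→57/100; 43/100+57/100→1. L = 64/25 ≈ 2.5600.
L − H = 2.5600 − 2.5052 = 0.055 bits.

0.055 bits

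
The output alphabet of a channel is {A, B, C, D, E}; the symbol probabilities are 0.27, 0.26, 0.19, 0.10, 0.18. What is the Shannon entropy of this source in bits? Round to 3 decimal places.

H = −Σ pᵢ log₂ pᵢ.
−0.27·log₂(0.27) = 0.5100
−0.26·log₂(0.26) = 0.5053
−0.19·log₂(0.19) = 0.4552
−0.10·log₂(0.10) = 0.3322
−0.18·log₂(0.18) = 0.4453
Sum ≈ 2.2480 → 2.248 bits.

2.248 bits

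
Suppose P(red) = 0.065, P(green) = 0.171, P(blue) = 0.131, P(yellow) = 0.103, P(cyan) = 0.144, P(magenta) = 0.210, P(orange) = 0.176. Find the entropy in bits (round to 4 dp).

H = −Σ pᵢ log₂ pᵢ.
−0.065·log₂(0.065) = 0.2563
−0.171·log₂(0.171) = 0.4357
−0.131·log₂(0.131) = 0.3841
−0.103·log₂(0.103) = 0.3378
−0.144·log₂(0.144) = 0.4026
−0.210·log₂(0.210) = 0.4728
−0.176·log₂(0.176) = 0.4411
Sum ≈ 2.7305 → 2.7305 bits.

2.7305 bits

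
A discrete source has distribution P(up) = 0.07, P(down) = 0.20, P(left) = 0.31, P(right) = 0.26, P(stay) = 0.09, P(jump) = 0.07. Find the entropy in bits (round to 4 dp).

2.3432 bits

H = −Σ pᵢ log₂ pᵢ.
−0.07·log₂(0.07) = 0.2686
−0.20·log₂(0.20) = 0.4644
−0.31·log₂(0.31) = 0.5238
−0.26·log₂(0.26) = 0.5053
−0.09·log₂(0.09) = 0.3127
−0.07·log₂(0.07) = 0.2686
Sum ≈ 2.3432 → 2.3432 bits.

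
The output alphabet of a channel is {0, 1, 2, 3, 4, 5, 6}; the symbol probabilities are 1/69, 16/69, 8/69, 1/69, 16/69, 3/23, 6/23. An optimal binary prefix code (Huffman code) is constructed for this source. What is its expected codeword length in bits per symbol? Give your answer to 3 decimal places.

2.449 bits/symbol

Repeatedly combine the two least-probable nodes; the expected code length is the sum of the merged weights.
merge 1/69 + 1/69 → 2/69
merge 2/69 + 8/69 → 10/69
merge 3/23 + 10/69 → 19/69
merge 16/69 + 16/69 → 32/69
merge 6/23 + 19/69 → 37/69
merge 32/69 + 37/69 → 1
L = 2/69 + 10/69 + 19/69 + 32/69 + 37/69 + 1 = 169/69 ≈ 2.449 bits/symbol.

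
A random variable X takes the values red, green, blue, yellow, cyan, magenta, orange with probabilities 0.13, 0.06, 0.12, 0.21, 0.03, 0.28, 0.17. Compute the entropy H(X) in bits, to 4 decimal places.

H = −Σ pᵢ log₂ pᵢ.
−0.13·log₂(0.13) = 0.3826
−0.06·log₂(0.06) = 0.2435
−0.12·log₂(0.12) = 0.3671
−0.21·log₂(0.21) = 0.4728
−0.03·log₂(0.03) = 0.1518
−0.28·log₂(0.28) = 0.5142
−0.17·log₂(0.17) = 0.4346
Sum ≈ 2.5666 → 2.5666 bits.

2.5666 bits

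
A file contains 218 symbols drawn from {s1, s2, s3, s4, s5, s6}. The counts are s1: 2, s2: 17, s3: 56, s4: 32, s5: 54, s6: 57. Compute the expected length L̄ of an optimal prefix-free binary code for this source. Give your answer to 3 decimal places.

2.321 bits/symbol

Probabilities are the counts divided by 218.
Repeatedly combine the two least-probable nodes; the expected code length is the sum of the merged weights.
merge 1/109 + 17/218 → 19/218
merge 19/218 + 16/109 → 51/218
merge 51/218 + 27/109 → 105/218
merge 28/109 + 57/218 → 113/218
merge 105/218 + 113/218 → 1
L = 19/218 + 51/218 + 105/218 + 113/218 + 1 = 253/109 ≈ 2.321 bits/symbol.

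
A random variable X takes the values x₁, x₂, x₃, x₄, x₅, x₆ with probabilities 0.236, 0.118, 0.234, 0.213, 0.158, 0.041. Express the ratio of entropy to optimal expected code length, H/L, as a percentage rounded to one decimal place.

98.2%

Entropy H = −Σ p log₂ p ≈ 2.4305 bits.
Huffman merges: 41/1000+59/500→159/1000; 79/500+159/1000→317/1000; 213/1000+117/500→447/1000; 59/250+317/1000→553/1000; 447/1000+553/1000→1. L = 619/250 ≈ 2.4760.
Efficiency = H/L = 2.4305/2.4760 = 98.2%.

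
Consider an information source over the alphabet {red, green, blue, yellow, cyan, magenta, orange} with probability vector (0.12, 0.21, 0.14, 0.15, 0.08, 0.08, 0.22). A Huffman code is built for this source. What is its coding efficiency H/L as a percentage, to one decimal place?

Entropy H = −Σ p log₂ p ≈ 2.7111 bits.
Huffman merges: 2/25+2/25→4/25; 3/25+7/50→13/50; 3/20+4/25→31/100; 21/100+11/50→43/100; 13/50+31/100→57/100; 43/100+57/100→1. L = 273/100 ≈ 2.7300.
Efficiency = H/L = 2.7111/2.7300 = 99.3%.

99.3%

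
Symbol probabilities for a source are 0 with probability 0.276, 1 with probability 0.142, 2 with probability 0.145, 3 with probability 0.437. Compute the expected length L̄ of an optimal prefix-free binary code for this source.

1.85 bits/symbol

Repeatedly combine the two least-probable nodes; the expected code length is the sum of the merged weights.
merge 71/500 + 29/200 → 287/1000
merge 69/250 + 287/1000 → 563/1000
merge 437/1000 + 563/1000 → 1
L = 287/1000 + 563/1000 + 1 = 37/20 = 1.85 bits/symbol.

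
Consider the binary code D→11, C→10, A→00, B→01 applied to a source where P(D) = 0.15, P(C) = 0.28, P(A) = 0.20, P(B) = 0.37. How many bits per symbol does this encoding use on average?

L̄ = Σ pᵢ·ℓᵢ = 0.15·2 + 0.28·2 + 0.20·2 + 0.37·2 = 2 bits/symbol.

2 bits/symbol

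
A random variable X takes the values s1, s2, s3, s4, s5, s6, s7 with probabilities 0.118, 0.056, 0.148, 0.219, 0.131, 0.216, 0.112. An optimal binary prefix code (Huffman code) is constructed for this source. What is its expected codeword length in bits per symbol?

Repeatedly combine the two least-probable nodes; the expected code length is the sum of the merged weights.
merge 7/125 + 14/125 → 21/125
merge 59/500 + 131/1000 → 249/1000
merge 37/250 + 21/125 → 79/250
merge 27/125 + 219/1000 → 87/200
merge 249/1000 + 79/250 → 113/200
merge 87/200 + 113/200 → 1
L = 21/125 + 249/1000 + 79/250 + 87/200 + 113/200 + 1 = 2733/1000 = 2.733 bits/symbol.

2.733 bits/symbol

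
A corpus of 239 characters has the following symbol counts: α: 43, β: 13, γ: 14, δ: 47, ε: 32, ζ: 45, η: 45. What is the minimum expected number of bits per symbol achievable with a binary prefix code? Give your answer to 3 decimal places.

2.728 bits/symbol

Probabilities are the counts divided by 239.
Repeatedly combine the two least-probable nodes; the expected code length is the sum of the merged weights.
merge 13/239 + 14/239 → 27/239
merge 27/239 + 32/239 → 59/239
merge 43/239 + 45/239 → 88/239
merge 45/239 + 47/239 → 92/239
merge 59/239 + 88/239 → 147/239
merge 92/239 + 147/239 → 1
L = 27/239 + 59/239 + 88/239 + 92/239 + 147/239 + 1 = 652/239 ≈ 2.728 bits/symbol.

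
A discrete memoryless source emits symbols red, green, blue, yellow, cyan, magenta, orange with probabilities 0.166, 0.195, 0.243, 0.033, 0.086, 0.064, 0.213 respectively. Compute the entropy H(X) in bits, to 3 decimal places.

H = −Σ pᵢ log₂ pᵢ.
−0.166·log₂(0.166) = 0.4301
−0.195·log₂(0.195) = 0.4599
−0.243·log₂(0.243) = 0.4960
−0.033·log₂(0.033) = 0.1624
−0.086·log₂(0.086) = 0.3044
−0.064·log₂(0.064) = 0.2538
−0.213·log₂(0.213) = 0.4752
Sum ≈ 2.5818 → 2.582 bits.

2.582 bits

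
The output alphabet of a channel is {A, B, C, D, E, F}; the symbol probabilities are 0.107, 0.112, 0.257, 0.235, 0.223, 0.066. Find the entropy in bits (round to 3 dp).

H = −Σ pᵢ log₂ pᵢ.
−0.107·log₂(0.107) = 0.3450
−0.112·log₂(0.112) = 0.3537
−0.257·log₂(0.257) = 0.5038
−0.235·log₂(0.235) = 0.4910
−0.223·log₂(0.223) = 0.4828
−0.066·log₂(0.066) = 0.2588
Sum ≈ 2.4351 → 2.435 bits.

2.435 bits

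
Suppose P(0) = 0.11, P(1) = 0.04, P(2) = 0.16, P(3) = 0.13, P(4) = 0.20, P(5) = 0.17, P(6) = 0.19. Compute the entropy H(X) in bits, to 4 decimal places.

2.6959 bits

H = −Σ pᵢ log₂ pᵢ.
−0.11·log₂(0.11) = 0.3503
−0.04·log₂(0.04) = 0.1858
−0.16·log₂(0.16) = 0.4230
−0.13·log₂(0.13) = 0.3826
−0.20·log₂(0.20) = 0.4644
−0.17·log₂(0.17) = 0.4346
−0.19·log₂(0.19) = 0.4552
Sum ≈ 2.6959 → 2.6959 bits.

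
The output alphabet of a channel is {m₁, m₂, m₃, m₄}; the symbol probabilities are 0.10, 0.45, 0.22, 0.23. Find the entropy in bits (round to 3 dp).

H = −Σ pᵢ log₂ pᵢ.
−0.10·log₂(0.10) = 0.3322
−0.45·log₂(0.45) = 0.5184
−0.22·log₂(0.22) = 0.4806
−0.23·log₂(0.23) = 0.4877
Sum ≈ 1.8188 → 1.819 bits.

1.819 bits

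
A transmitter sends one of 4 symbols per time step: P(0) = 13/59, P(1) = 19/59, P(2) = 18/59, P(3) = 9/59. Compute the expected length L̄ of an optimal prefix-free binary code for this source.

Repeatedly combine the two least-probable nodes; the expected code length is the sum of the merged weights.
merge 9/59 + 13/59 → 22/59
merge 18/59 + 19/59 → 37/59
merge 22/59 + 37/59 → 1
L = 22/59 + 37/59 + 1 = 2 bits/symbol.

2 bits/symbol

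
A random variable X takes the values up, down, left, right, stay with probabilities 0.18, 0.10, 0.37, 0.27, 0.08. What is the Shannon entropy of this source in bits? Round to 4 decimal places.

2.1098 bits

H = −Σ pᵢ log₂ pᵢ.
−0.18·log₂(0.18) = 0.4453
−0.10·log₂(0.10) = 0.3322
−0.37·log₂(0.37) = 0.5307
−0.27·log₂(0.27) = 0.5100
−0.08·log₂(0.08) = 0.2915
Sum ≈ 2.1098 → 2.1098 bits.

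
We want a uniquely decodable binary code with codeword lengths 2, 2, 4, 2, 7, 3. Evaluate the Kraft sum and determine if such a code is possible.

0.9453125; yes

With common denominator 2^7 = 128: Σ 2^(−ℓᵢ) = 32/128 + 32/128 + 8/128 + 32/128 + 1/128 + 16/128 = 121/128 = 0.9453125.
Kraft's inequality requires Σ ≤ 1; here Σ = 0.9453125 ≤ 1, so such a prefix code exists.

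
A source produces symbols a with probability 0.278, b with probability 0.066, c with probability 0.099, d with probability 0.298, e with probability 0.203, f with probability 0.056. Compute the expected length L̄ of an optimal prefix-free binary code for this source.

Repeatedly combine the two least-probable nodes; the expected code length is the sum of the merged weights.
merge 7/125 + 33/500 → 61/500
merge 99/1000 + 61/500 → 221/1000
merge 203/1000 + 221/1000 → 53/125
merge 139/500 + 149/500 → 72/125
merge 53/125 + 72/125 → 1
L = 61/500 + 221/1000 + 53/125 + 72/125 + 1 = 2343/1000 = 2.343 bits/symbol.

2.343 bits/symbol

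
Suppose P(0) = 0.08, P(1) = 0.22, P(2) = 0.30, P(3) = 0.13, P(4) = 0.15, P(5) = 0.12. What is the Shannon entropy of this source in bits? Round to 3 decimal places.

2.453 bits

H = −Σ pᵢ log₂ pᵢ.
−0.08·log₂(0.08) = 0.2915
−0.22·log₂(0.22) = 0.4806
−0.30·log₂(0.30) = 0.5211
−0.13·log₂(0.13) = 0.3826
−0.15·log₂(0.15) = 0.4105
−0.12·log₂(0.12) = 0.3671
Sum ≈ 2.4534 → 2.453 bits.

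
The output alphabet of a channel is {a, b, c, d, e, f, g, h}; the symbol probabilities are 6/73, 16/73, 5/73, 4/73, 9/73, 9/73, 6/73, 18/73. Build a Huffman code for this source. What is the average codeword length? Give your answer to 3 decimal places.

Repeatedly combine the two least-probable nodes; the expected code length is the sum of the merged weights.
merge 4/73 + 5/73 → 9/73
merge 6/73 + 6/73 → 12/73
merge 9/73 + 9/73 → 18/73
merge 9/73 + 12/73 → 21/73
merge 16/73 + 18/73 → 34/73
merge 18/73 + 21/73 → 39/73
merge 34/73 + 39/73 → 1
L = 9/73 + 12/73 + 18/73 + 21/73 + 34/73 + 39/73 + 1 = 206/73 ≈ 2.822 bits/symbol.

2.822 bits/symbol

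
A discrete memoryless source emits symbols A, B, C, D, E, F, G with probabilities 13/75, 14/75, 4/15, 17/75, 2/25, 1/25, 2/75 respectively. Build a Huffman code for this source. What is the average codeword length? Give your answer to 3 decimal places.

2.533 bits/symbol

Repeatedly combine the two least-probable nodes; the expected code length is the sum of the merged weights.
merge 2/75 + 1/25 → 1/15
merge 1/15 + 2/25 → 11/75
merge 11/75 + 13/75 → 8/25
merge 14/75 + 17/75 → 31/75
merge 4/15 + 8/25 → 44/75
merge 31/75 + 44/75 → 1
L = 1/15 + 11/75 + 8/25 + 31/75 + 44/75 + 1 = 38/15 ≈ 2.533 bits/symbol.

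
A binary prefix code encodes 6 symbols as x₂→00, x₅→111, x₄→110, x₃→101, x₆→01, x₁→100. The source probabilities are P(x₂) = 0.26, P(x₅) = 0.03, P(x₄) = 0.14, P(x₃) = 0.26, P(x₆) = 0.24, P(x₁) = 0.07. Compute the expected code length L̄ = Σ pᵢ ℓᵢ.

L̄ = Σ pᵢ·ℓᵢ = 0.26·2 + 0.03·3 + 0.14·3 + 0.26·3 + 0.24·2 + 0.07·3 = 2.5 bits/symbol.

2.5 bits/symbol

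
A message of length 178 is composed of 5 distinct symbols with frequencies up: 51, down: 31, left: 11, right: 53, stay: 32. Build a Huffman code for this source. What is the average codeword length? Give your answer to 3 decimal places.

2.236 bits/symbol

Probabilities are the counts divided by 178.
Repeatedly combine the two least-probable nodes; the expected code length is the sum of the merged weights.
merge 11/178 + 31/178 → 21/89
merge 16/89 + 21/89 → 37/89
merge 51/178 + 53/178 → 52/89
merge 37/89 + 52/89 → 1
L = 21/89 + 37/89 + 52/89 + 1 = 199/89 ≈ 2.236 bits/symbol.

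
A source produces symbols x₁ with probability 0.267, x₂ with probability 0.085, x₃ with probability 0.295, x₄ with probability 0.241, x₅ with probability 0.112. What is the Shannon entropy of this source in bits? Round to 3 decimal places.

H = −Σ pᵢ log₂ pᵢ.
−0.267·log₂(0.267) = 0.5087
−0.085·log₂(0.085) = 0.3023
−0.295·log₂(0.295) = 0.5196
−0.241·log₂(0.241) = 0.4947
−0.112·log₂(0.112) = 0.3537
Sum ≈ 2.1790 → 2.179 bits.

2.179 bits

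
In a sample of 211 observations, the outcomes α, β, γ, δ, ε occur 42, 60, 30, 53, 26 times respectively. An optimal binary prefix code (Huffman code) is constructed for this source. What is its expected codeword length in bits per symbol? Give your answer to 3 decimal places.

Probabilities are the counts divided by 211.
Repeatedly combine the two least-probable nodes; the expected code length is the sum of the merged weights.
merge 26/211 + 30/211 → 56/211
merge 42/211 + 53/211 → 95/211
merge 56/211 + 60/211 → 116/211
merge 95/211 + 116/211 → 1
L = 56/211 + 95/211 + 116/211 + 1 = 478/211 ≈ 2.265 bits/symbol.

2.265 bits/symbol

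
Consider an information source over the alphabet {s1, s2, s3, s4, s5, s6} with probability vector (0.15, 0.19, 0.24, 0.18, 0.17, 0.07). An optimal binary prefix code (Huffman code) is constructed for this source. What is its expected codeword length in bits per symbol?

Repeatedly combine the two least-probable nodes; the expected code length is the sum of the merged weights.
merge 7/100 + 3/20 → 11/50
merge 17/100 + 9/50 → 7/20
merge 19/100 + 11/50 → 41/100
merge 6/25 + 7/20 → 59/100
merge 41/100 + 59/100 → 1
L = 11/50 + 7/20 + 41/100 + 59/100 + 1 = 257/100 = 2.57 bits/symbol.

2.57 bits/symbol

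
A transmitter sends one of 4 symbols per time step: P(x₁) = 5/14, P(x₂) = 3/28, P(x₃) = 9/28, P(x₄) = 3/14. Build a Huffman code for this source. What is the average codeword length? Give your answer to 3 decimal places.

1.964 bits/symbol

Repeatedly combine the two least-probable nodes; the expected code length is the sum of the merged weights.
merge 3/28 + 3/14 → 9/28
merge 9/28 + 9/28 → 9/14
merge 5/14 + 9/14 → 1
L = 9/28 + 9/14 + 1 = 55/28 ≈ 1.964 bits/symbol.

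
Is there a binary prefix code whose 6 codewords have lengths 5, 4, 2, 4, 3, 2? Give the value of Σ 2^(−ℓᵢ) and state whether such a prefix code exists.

0.78125; yes

With common denominator 2^5 = 32: Σ 2^(−ℓᵢ) = 1/32 + 2/32 + 8/32 + 2/32 + 4/32 + 8/32 = 25/32 = 0.78125.
Kraft's inequality requires Σ ≤ 1; here Σ = 0.78125 ≤ 1, so such a prefix code exists.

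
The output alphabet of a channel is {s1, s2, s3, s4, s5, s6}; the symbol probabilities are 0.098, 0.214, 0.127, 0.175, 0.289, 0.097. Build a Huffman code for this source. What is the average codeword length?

2.497 bits/symbol

Repeatedly combine the two least-probable nodes; the expected code length is the sum of the merged weights.
merge 97/1000 + 49/500 → 39/200
merge 127/1000 + 7/40 → 151/500
merge 39/200 + 107/500 → 409/1000
merge 289/1000 + 151/500 → 591/1000
merge 409/1000 + 591/1000 → 1
L = 39/200 + 151/500 + 409/1000 + 591/1000 + 1 = 2497/1000 = 2.497 bits/symbol.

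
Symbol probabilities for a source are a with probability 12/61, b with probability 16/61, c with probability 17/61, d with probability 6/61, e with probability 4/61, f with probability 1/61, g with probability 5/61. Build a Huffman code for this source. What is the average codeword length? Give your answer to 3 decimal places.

Repeatedly combine the two least-probable nodes; the expected code length is the sum of the merged weights.
merge 1/61 + 4/61 → 5/61
merge 5/61 + 5/61 → 10/61
merge 6/61 + 10/61 → 16/61
merge 12/61 + 16/61 → 28/61
merge 16/61 + 17/61 → 33/61
merge 28/61 + 33/61 → 1
L = 5/61 + 10/61 + 16/61 + 28/61 + 33/61 + 1 = 153/61 ≈ 2.508 bits/symbol.

2.508 bits/symbol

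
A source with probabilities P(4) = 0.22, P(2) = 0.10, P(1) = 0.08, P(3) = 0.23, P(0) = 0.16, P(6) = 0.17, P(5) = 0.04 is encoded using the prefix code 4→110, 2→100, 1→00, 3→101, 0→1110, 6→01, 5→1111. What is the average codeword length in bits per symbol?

L̄ = Σ pᵢ·ℓᵢ = 0.22·3 + 0.10·3 + 0.08·2 + 0.23·3 + 0.16·4 + 0.17·2 + 0.04·4 = 2.95 bits/symbol.

2.95 bits/symbol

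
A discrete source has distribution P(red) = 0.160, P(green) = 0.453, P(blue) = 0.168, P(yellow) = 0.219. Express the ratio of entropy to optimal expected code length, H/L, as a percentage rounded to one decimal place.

Entropy H = −Σ p log₂ p ≈ 1.8527 bits.
Huffman merges: 4/25+21/125→41/125; 219/1000+41/125→547/1000; 453/1000+547/1000→1. L = 15/8 ≈ 1.8750.
Efficiency = H/L = 1.8527/1.8750 = 98.8%.

98.8%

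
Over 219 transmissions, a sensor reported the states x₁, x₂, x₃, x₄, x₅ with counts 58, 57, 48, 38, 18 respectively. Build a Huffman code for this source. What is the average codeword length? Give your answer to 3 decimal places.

2.256 bits/symbol

Probabilities are the counts divided by 219.
Repeatedly combine the two least-probable nodes; the expected code length is the sum of the merged weights.
merge 6/73 + 38/219 → 56/219
merge 16/73 + 56/219 → 104/219
merge 19/73 + 58/219 → 115/219
merge 104/219 + 115/219 → 1
L = 56/219 + 104/219 + 115/219 + 1 = 494/219 ≈ 2.256 bits/symbol.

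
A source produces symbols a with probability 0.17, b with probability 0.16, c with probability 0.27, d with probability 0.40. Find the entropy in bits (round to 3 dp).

1.896 bits

H = −Σ pᵢ log₂ pᵢ.
−0.17·log₂(0.17) = 0.4346
−0.16·log₂(0.16) = 0.4230
−0.27·log₂(0.27) = 0.5100
−0.40·log₂(0.40) = 0.5288
Sum ≈ 1.8964 → 1.896 bits.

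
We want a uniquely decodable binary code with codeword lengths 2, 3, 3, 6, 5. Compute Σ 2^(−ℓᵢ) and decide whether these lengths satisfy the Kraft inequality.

0.546875; yes

With common denominator 2^6 = 64: Σ 2^(−ℓᵢ) = 16/64 + 8/64 + 8/64 + 1/64 + 2/64 = 35/64 = 0.546875.
Kraft's inequality requires Σ ≤ 1; here Σ = 0.546875 ≤ 1, so such a prefix code exists.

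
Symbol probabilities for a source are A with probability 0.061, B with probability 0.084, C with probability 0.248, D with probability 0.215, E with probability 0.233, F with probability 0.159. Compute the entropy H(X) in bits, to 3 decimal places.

H = −Σ pᵢ log₂ pᵢ.
−0.061·log₂(0.061) = 0.2461
−0.084·log₂(0.084) = 0.3002
−0.248·log₂(0.248) = 0.4989
−0.215·log₂(0.215) = 0.4768
−0.233·log₂(0.233) = 0.4897
−0.159·log₂(0.159) = 0.4218
Sum ≈ 2.4334 → 2.433 bits.

2.433 bits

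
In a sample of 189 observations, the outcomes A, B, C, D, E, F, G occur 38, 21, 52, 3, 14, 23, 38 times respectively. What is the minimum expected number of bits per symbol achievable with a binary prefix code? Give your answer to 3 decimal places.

2.614 bits/symbol

Probabilities are the counts divided by 189.
Repeatedly combine the two least-probable nodes; the expected code length is the sum of the merged weights.
merge 1/63 + 2/27 → 17/189
merge 17/189 + 1/9 → 38/189
merge 23/189 + 38/189 → 61/189
merge 38/189 + 38/189 → 76/189
merge 52/189 + 61/189 → 113/189
merge 76/189 + 113/189 → 1
L = 17/189 + 38/189 + 61/189 + 76/189 + 113/189 + 1 = 494/189 ≈ 2.614 bits/symbol.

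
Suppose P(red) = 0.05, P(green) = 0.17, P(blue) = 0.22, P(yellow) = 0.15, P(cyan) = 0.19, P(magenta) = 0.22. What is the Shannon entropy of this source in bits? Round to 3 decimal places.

H = −Σ pᵢ log₂ pᵢ.
−0.05·log₂(0.05) = 0.2161
−0.17·log₂(0.17) = 0.4346
−0.22·log₂(0.22) = 0.4806
−0.15·log₂(0.15) = 0.4105
−0.19·log₂(0.19) = 0.4552
−0.22·log₂(0.22) = 0.4806
Sum ≈ 2.4776 → 2.478 bits.

2.478 bits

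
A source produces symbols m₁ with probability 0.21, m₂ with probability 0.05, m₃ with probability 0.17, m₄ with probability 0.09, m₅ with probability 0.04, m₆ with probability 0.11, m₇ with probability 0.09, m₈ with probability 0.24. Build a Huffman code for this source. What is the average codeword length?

Repeatedly combine the two least-probable nodes; the expected code length is the sum of the merged weights.
merge 1/25 + 1/20 → 9/100
merge 9/100 + 9/100 → 9/50
merge 9/100 + 11/100 → 1/5
merge 17/100 + 9/50 → 7/20
merge 1/5 + 21/100 → 41/100
merge 6/25 + 7/20 → 59/100
merge 41/100 + 59/100 → 1
L = 9/100 + 9/50 + 1/5 + 7/20 + 41/100 + 59/100 + 1 = 141/50 = 2.82 bits/symbol.

2.82 bits/symbol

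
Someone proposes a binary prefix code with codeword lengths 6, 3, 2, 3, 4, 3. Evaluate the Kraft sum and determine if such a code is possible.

With common denominator 2^6 = 64: Σ 2^(−ℓᵢ) = 1/64 + 8/64 + 16/64 + 8/64 + 4/64 + 8/64 = 45/64 = 0.703125.
Kraft's inequality requires Σ ≤ 1; here Σ = 0.703125 ≤ 1, so such a prefix code exists.

0.703125; yes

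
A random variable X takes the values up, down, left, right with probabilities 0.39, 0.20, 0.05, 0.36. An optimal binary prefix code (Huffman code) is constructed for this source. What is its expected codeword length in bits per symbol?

1.86 bits/symbol

Repeatedly combine the two least-probable nodes; the expected code length is the sum of the merged weights.
merge 1/20 + 1/5 → 1/4
merge 1/4 + 9/25 → 61/100
merge 39/100 + 61/100 → 1
L = 1/4 + 61/100 + 1 = 93/50 = 1.86 bits/symbol.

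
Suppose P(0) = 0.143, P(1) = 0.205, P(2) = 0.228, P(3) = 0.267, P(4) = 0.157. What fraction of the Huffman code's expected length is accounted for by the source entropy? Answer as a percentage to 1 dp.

Entropy H = −Σ p log₂ p ≈ 2.2843 bits.
Huffman merges: 143/1000+157/1000→3/10; 41/200+57/250→433/1000; 267/1000+3/10→567/1000; 433/1000+567/1000→1. L = 23/10 ≈ 2.3000.
Efficiency = H/L = 2.2843/2.3000 = 99.3%.

99.3%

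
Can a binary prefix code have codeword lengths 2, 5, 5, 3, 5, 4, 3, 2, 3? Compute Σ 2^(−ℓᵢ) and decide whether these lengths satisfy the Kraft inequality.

1.03125; no

With common denominator 2^5 = 32: Σ 2^(−ℓᵢ) = 8/32 + 1/32 + 1/32 + 4/32 + 1/32 + 2/32 + 4/32 + 8/32 + 4/32 = 33/32 = 1.03125.
Kraft's inequality requires Σ ≤ 1; here Σ = 1.03125 > 1, so no such prefix code exists.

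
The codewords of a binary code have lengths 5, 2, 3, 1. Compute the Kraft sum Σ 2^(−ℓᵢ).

With common denominator 2^5 = 32: Σ 2^(−ℓᵢ) = 1/32 + 8/32 + 4/32 + 16/32 = 29/32 = 0.90625.

0.90625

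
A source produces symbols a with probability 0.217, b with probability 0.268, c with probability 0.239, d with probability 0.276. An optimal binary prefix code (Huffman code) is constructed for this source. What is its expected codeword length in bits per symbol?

2 bits/symbol

Repeatedly combine the two least-probable nodes; the expected code length is the sum of the merged weights.
merge 217/1000 + 239/1000 → 57/125
merge 67/250 + 69/250 → 68/125
merge 57/125 + 68/125 → 1
L = 57/125 + 68/125 + 1 = 2 bits/symbol.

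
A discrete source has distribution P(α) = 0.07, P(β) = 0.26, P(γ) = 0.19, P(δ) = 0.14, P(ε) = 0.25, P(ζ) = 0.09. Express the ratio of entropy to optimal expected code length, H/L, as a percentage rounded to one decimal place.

99.1%

Entropy H = −Σ p log₂ p ≈ 2.4388 bits.
Huffman merges: 7/100+9/100→4/25; 7/50+4/25→3/10; 19/100+1/4→11/25; 13/50+3/10→14/25; 11/25+14/25→1. L = 123/50 ≈ 2.4600.
Efficiency = H/L = 2.4388/2.4600 = 99.1%.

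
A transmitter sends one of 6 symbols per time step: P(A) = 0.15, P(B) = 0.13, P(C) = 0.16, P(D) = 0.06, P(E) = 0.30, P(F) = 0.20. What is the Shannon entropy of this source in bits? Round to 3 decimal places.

2.445 bits

H = −Σ pᵢ log₂ pᵢ.
−0.15·log₂(0.15) = 0.4105
−0.13·log₂(0.13) = 0.3826
−0.16·log₂(0.16) = 0.4230
−0.06·log₂(0.06) = 0.2435
−0.30·log₂(0.30) = 0.5211
−0.20·log₂(0.20) = 0.4644
Sum ≈ 2.4452 → 2.445 bits.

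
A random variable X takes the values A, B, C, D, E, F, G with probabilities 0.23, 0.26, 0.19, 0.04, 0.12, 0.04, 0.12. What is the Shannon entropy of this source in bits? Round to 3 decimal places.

2.554 bits

H = −Σ pᵢ log₂ pᵢ.
−0.23·log₂(0.23) = 0.4877
−0.26·log₂(0.26) = 0.5053
−0.19·log₂(0.19) = 0.4552
−0.04·log₂(0.04) = 0.1858
−0.12·log₂(0.12) = 0.3671
−0.04·log₂(0.04) = 0.1858
−0.12·log₂(0.12) = 0.3671
Sum ≈ 2.5538 → 2.554 bits.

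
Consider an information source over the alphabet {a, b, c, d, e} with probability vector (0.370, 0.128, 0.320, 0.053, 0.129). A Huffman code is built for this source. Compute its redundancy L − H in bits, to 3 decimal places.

0.079 bits

Entropy H = −Σ p log₂ p ≈ 2.0421 bits.
Huffman merges: 53/1000+16/125→181/1000; 129/1000+181/1000→31/100; 31/100+8/25→63/100; 37/100+63/100→1. L = 2121/1000 ≈ 2.1210.
L − H = 2.1210 − 2.0421 = 0.079 bits.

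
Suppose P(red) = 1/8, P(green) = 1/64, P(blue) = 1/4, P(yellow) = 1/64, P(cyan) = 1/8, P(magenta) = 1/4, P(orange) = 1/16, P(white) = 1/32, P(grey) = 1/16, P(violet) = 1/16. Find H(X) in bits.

2.84375 bits

Each probability is a power of 1/2, so log₂(1/p) is an integer.
H = Σ p·log₂(1/p) = 1/8·3 + 1/64·6 + 1/4·2 + 1/64·6 + 1/8·3 + 1/4·2 + 1/16·4 + 1/32·5 + 1/16·4 + 1/16·4 = 2.84375 bits.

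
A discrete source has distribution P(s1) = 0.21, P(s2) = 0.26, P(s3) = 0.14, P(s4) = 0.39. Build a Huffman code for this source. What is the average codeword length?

1.96 bits/symbol

Repeatedly combine the two least-probable nodes; the expected code length is the sum of the merged weights.
merge 7/50 + 21/100 → 7/20
merge 13/50 + 7/20 → 61/100
merge 39/100 + 61/100 → 1
L = 7/20 + 61/100 + 1 = 49/25 = 1.96 bits/symbol.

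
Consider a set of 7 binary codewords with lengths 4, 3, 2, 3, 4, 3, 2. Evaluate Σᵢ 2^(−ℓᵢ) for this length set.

With common denominator 2^4 = 16: Σ 2^(−ℓᵢ) = 1/16 + 2/16 + 4/16 + 2/16 + 1/16 + 2/16 + 4/16 = 16/16 = 1.

1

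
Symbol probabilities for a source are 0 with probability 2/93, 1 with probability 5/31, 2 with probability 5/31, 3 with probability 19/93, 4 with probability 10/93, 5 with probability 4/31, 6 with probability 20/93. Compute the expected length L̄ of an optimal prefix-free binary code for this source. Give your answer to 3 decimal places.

Repeatedly combine the two least-probable nodes; the expected code length is the sum of the merged weights.
merge 2/93 + 10/93 → 4/31
merge 4/31 + 4/31 → 8/31
merge 5/31 + 5/31 → 10/31
merge 19/93 + 20/93 → 13/31
merge 8/31 + 10/31 → 18/31
merge 13/31 + 18/31 → 1
L = 4/31 + 8/31 + 10/31 + 13/31 + 18/31 + 1 = 84/31 ≈ 2.710 bits/symbol.

2.710 bits/symbol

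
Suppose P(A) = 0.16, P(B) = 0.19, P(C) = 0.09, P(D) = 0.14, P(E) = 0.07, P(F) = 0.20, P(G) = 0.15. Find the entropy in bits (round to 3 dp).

H = −Σ pᵢ log₂ pᵢ.
−0.16·log₂(0.16) = 0.4230
−0.19·log₂(0.19) = 0.4552
−0.09·log₂(0.09) = 0.3127
−0.14·log₂(0.14) = 0.3971
−0.07·log₂(0.07) = 0.2686
−0.20·log₂(0.20) = 0.4644
−0.15·log₂(0.15) = 0.4105
Sum ≈ 2.7315 → 2.731 bits.

2.731 bits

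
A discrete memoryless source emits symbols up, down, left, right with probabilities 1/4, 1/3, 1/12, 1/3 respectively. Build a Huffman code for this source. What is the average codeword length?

2 bits/symbol

Repeatedly combine the two least-probable nodes; the expected code length is the sum of the merged weights.
merge 1/12 + 1/4 → 1/3
merge 1/3 + 1/3 → 2/3
merge 1/3 + 2/3 → 1
L = 1/3 + 2/3 + 1 = 2 bits/symbol.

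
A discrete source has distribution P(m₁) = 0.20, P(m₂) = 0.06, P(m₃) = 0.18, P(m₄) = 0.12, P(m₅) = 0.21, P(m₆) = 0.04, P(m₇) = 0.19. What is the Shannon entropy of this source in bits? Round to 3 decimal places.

H = −Σ pᵢ log₂ pᵢ.
−0.20·log₂(0.20) = 0.4644
−0.06·log₂(0.06) = 0.2435
−0.18·log₂(0.18) = 0.4453
−0.12·log₂(0.12) = 0.3671
−0.21·log₂(0.21) = 0.4728
−0.04·log₂(0.04) = 0.1858
−0.19·log₂(0.19) = 0.4552
Sum ≈ 2.6341 → 2.634 bits.

2.634 bits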